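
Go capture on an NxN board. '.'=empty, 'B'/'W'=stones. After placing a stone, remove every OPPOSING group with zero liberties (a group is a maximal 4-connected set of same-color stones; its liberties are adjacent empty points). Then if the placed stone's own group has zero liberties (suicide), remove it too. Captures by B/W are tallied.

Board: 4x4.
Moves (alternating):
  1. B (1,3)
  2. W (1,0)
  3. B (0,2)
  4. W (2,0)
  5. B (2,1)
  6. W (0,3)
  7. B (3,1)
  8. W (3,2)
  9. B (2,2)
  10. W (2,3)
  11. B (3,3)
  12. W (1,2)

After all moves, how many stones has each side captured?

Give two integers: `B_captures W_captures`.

Answer: 2 0

Derivation:
Move 1: B@(1,3) -> caps B=0 W=0
Move 2: W@(1,0) -> caps B=0 W=0
Move 3: B@(0,2) -> caps B=0 W=0
Move 4: W@(2,0) -> caps B=0 W=0
Move 5: B@(2,1) -> caps B=0 W=0
Move 6: W@(0,3) -> caps B=0 W=0
Move 7: B@(3,1) -> caps B=0 W=0
Move 8: W@(3,2) -> caps B=0 W=0
Move 9: B@(2,2) -> caps B=0 W=0
Move 10: W@(2,3) -> caps B=0 W=0
Move 11: B@(3,3) -> caps B=2 W=0
Move 12: W@(1,2) -> caps B=2 W=0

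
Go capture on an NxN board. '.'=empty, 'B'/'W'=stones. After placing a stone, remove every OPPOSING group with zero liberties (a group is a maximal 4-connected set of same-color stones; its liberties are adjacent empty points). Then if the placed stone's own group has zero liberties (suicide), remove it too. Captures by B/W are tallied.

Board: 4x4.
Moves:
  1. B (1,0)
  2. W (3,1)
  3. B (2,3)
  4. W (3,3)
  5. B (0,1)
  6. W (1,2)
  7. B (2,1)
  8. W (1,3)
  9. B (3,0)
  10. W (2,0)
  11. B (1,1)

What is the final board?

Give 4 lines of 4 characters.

Answer: .B..
BBWW
WB.B
.W.W

Derivation:
Move 1: B@(1,0) -> caps B=0 W=0
Move 2: W@(3,1) -> caps B=0 W=0
Move 3: B@(2,3) -> caps B=0 W=0
Move 4: W@(3,3) -> caps B=0 W=0
Move 5: B@(0,1) -> caps B=0 W=0
Move 6: W@(1,2) -> caps B=0 W=0
Move 7: B@(2,1) -> caps B=0 W=0
Move 8: W@(1,3) -> caps B=0 W=0
Move 9: B@(3,0) -> caps B=0 W=0
Move 10: W@(2,0) -> caps B=0 W=1
Move 11: B@(1,1) -> caps B=0 W=1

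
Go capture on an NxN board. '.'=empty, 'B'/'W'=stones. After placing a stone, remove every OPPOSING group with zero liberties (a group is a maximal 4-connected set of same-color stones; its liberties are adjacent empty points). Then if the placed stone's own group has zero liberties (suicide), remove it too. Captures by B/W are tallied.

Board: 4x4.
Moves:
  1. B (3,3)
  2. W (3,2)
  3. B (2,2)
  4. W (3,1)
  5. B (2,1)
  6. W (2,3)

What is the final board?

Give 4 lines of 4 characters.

Answer: ....
....
.BBW
.WW.

Derivation:
Move 1: B@(3,3) -> caps B=0 W=0
Move 2: W@(3,2) -> caps B=0 W=0
Move 3: B@(2,2) -> caps B=0 W=0
Move 4: W@(3,1) -> caps B=0 W=0
Move 5: B@(2,1) -> caps B=0 W=0
Move 6: W@(2,3) -> caps B=0 W=1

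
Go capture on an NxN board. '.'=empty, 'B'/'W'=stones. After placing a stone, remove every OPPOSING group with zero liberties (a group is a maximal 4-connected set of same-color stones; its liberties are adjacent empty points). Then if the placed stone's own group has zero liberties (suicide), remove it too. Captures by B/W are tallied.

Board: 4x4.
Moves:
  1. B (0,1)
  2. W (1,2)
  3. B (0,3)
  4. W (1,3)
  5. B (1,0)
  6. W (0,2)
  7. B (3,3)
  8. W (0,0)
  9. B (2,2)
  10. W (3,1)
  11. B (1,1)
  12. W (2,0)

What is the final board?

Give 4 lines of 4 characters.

Move 1: B@(0,1) -> caps B=0 W=0
Move 2: W@(1,2) -> caps B=0 W=0
Move 3: B@(0,3) -> caps B=0 W=0
Move 4: W@(1,3) -> caps B=0 W=0
Move 5: B@(1,0) -> caps B=0 W=0
Move 6: W@(0,2) -> caps B=0 W=1
Move 7: B@(3,3) -> caps B=0 W=1
Move 8: W@(0,0) -> caps B=0 W=1
Move 9: B@(2,2) -> caps B=0 W=1
Move 10: W@(3,1) -> caps B=0 W=1
Move 11: B@(1,1) -> caps B=0 W=1
Move 12: W@(2,0) -> caps B=0 W=1

Answer: .BW.
BBWW
W.B.
.W.B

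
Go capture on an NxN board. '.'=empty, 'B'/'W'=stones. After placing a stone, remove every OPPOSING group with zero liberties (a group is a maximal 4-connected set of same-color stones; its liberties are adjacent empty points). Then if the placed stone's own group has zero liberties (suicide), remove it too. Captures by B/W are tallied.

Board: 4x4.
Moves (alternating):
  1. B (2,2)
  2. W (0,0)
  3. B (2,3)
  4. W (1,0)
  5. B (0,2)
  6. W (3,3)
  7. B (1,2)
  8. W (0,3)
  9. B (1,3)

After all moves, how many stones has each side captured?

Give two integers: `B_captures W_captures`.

Answer: 1 0

Derivation:
Move 1: B@(2,2) -> caps B=0 W=0
Move 2: W@(0,0) -> caps B=0 W=0
Move 3: B@(2,3) -> caps B=0 W=0
Move 4: W@(1,0) -> caps B=0 W=0
Move 5: B@(0,2) -> caps B=0 W=0
Move 6: W@(3,3) -> caps B=0 W=0
Move 7: B@(1,2) -> caps B=0 W=0
Move 8: W@(0,3) -> caps B=0 W=0
Move 9: B@(1,3) -> caps B=1 W=0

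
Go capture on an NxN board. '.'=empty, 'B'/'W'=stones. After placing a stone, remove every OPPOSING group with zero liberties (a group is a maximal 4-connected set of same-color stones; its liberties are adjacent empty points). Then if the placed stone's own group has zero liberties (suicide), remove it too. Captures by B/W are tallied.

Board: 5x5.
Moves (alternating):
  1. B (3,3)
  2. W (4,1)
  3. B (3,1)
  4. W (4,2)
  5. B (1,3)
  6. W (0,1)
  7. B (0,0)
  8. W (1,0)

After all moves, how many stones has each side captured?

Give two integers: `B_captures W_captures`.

Answer: 0 1

Derivation:
Move 1: B@(3,3) -> caps B=0 W=0
Move 2: W@(4,1) -> caps B=0 W=0
Move 3: B@(3,1) -> caps B=0 W=0
Move 4: W@(4,2) -> caps B=0 W=0
Move 5: B@(1,3) -> caps B=0 W=0
Move 6: W@(0,1) -> caps B=0 W=0
Move 7: B@(0,0) -> caps B=0 W=0
Move 8: W@(1,0) -> caps B=0 W=1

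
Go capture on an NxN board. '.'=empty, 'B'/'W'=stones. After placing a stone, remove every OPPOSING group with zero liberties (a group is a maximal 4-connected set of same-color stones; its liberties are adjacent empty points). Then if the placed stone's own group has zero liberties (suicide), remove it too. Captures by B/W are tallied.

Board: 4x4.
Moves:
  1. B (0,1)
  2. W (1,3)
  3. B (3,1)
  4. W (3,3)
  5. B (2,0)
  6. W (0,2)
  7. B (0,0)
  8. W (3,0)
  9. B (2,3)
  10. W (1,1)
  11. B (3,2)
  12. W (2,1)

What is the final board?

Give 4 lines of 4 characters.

Move 1: B@(0,1) -> caps B=0 W=0
Move 2: W@(1,3) -> caps B=0 W=0
Move 3: B@(3,1) -> caps B=0 W=0
Move 4: W@(3,3) -> caps B=0 W=0
Move 5: B@(2,0) -> caps B=0 W=0
Move 6: W@(0,2) -> caps B=0 W=0
Move 7: B@(0,0) -> caps B=0 W=0
Move 8: W@(3,0) -> caps B=0 W=0
Move 9: B@(2,3) -> caps B=0 W=0
Move 10: W@(1,1) -> caps B=0 W=0
Move 11: B@(3,2) -> caps B=1 W=0
Move 12: W@(2,1) -> caps B=1 W=0

Answer: BBW.
.W.W
BW.B
.BB.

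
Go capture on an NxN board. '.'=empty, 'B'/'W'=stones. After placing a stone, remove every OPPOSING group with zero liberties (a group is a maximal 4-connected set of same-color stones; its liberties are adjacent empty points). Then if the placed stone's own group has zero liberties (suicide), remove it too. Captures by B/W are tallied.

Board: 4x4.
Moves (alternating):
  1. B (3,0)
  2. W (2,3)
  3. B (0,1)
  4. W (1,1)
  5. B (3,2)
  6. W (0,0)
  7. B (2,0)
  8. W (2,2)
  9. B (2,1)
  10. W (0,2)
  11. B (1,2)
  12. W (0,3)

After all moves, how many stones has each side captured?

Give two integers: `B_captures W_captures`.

Answer: 0 1

Derivation:
Move 1: B@(3,0) -> caps B=0 W=0
Move 2: W@(2,3) -> caps B=0 W=0
Move 3: B@(0,1) -> caps B=0 W=0
Move 4: W@(1,1) -> caps B=0 W=0
Move 5: B@(3,2) -> caps B=0 W=0
Move 6: W@(0,0) -> caps B=0 W=0
Move 7: B@(2,0) -> caps B=0 W=0
Move 8: W@(2,2) -> caps B=0 W=0
Move 9: B@(2,1) -> caps B=0 W=0
Move 10: W@(0,2) -> caps B=0 W=1
Move 11: B@(1,2) -> caps B=0 W=1
Move 12: W@(0,3) -> caps B=0 W=1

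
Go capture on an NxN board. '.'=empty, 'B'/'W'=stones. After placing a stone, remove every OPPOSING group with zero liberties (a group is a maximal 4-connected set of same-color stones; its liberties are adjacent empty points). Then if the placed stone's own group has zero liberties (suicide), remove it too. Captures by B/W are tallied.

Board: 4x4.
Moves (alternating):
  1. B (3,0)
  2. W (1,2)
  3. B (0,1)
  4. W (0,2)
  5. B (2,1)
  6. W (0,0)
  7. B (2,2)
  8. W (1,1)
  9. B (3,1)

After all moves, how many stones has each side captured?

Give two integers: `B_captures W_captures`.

Answer: 0 1

Derivation:
Move 1: B@(3,0) -> caps B=0 W=0
Move 2: W@(1,2) -> caps B=0 W=0
Move 3: B@(0,1) -> caps B=0 W=0
Move 4: W@(0,2) -> caps B=0 W=0
Move 5: B@(2,1) -> caps B=0 W=0
Move 6: W@(0,0) -> caps B=0 W=0
Move 7: B@(2,2) -> caps B=0 W=0
Move 8: W@(1,1) -> caps B=0 W=1
Move 9: B@(3,1) -> caps B=0 W=1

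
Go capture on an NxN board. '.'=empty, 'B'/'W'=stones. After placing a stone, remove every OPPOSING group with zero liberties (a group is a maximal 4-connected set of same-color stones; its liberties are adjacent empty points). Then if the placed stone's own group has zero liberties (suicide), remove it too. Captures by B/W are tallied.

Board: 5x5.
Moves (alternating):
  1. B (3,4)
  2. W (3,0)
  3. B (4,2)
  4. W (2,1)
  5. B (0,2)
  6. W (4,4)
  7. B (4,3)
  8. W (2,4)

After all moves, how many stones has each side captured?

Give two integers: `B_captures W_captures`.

Move 1: B@(3,4) -> caps B=0 W=0
Move 2: W@(3,0) -> caps B=0 W=0
Move 3: B@(4,2) -> caps B=0 W=0
Move 4: W@(2,1) -> caps B=0 W=0
Move 5: B@(0,2) -> caps B=0 W=0
Move 6: W@(4,4) -> caps B=0 W=0
Move 7: B@(4,3) -> caps B=1 W=0
Move 8: W@(2,4) -> caps B=1 W=0

Answer: 1 0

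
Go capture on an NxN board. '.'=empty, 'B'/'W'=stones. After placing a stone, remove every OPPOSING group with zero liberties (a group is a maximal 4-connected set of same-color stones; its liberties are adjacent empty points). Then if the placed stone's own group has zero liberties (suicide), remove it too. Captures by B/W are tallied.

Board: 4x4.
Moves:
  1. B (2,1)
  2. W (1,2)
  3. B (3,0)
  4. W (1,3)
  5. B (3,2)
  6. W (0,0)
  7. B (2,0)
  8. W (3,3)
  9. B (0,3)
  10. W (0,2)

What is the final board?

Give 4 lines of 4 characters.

Answer: W.W.
..WW
BB..
B.BW

Derivation:
Move 1: B@(2,1) -> caps B=0 W=0
Move 2: W@(1,2) -> caps B=0 W=0
Move 3: B@(3,0) -> caps B=0 W=0
Move 4: W@(1,3) -> caps B=0 W=0
Move 5: B@(3,2) -> caps B=0 W=0
Move 6: W@(0,0) -> caps B=0 W=0
Move 7: B@(2,0) -> caps B=0 W=0
Move 8: W@(3,3) -> caps B=0 W=0
Move 9: B@(0,3) -> caps B=0 W=0
Move 10: W@(0,2) -> caps B=0 W=1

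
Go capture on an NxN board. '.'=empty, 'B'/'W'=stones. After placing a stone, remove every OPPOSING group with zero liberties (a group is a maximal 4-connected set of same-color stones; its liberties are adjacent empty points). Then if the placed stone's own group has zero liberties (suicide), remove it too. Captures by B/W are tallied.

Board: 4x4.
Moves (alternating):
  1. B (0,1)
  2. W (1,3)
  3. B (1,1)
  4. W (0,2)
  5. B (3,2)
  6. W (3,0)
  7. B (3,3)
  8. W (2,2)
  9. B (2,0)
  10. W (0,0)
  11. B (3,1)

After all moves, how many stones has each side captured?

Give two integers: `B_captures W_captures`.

Move 1: B@(0,1) -> caps B=0 W=0
Move 2: W@(1,3) -> caps B=0 W=0
Move 3: B@(1,1) -> caps B=0 W=0
Move 4: W@(0,2) -> caps B=0 W=0
Move 5: B@(3,2) -> caps B=0 W=0
Move 6: W@(3,0) -> caps B=0 W=0
Move 7: B@(3,3) -> caps B=0 W=0
Move 8: W@(2,2) -> caps B=0 W=0
Move 9: B@(2,0) -> caps B=0 W=0
Move 10: W@(0,0) -> caps B=0 W=0
Move 11: B@(3,1) -> caps B=1 W=0

Answer: 1 0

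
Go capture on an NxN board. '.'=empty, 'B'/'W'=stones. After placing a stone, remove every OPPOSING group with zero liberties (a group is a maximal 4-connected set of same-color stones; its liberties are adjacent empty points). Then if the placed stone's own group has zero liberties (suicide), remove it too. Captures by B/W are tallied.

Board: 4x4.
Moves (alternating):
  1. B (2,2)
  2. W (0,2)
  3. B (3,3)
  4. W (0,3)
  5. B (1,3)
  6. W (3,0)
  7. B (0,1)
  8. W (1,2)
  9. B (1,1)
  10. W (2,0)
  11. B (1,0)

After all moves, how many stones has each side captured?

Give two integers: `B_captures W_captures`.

Answer: 3 0

Derivation:
Move 1: B@(2,2) -> caps B=0 W=0
Move 2: W@(0,2) -> caps B=0 W=0
Move 3: B@(3,3) -> caps B=0 W=0
Move 4: W@(0,3) -> caps B=0 W=0
Move 5: B@(1,3) -> caps B=0 W=0
Move 6: W@(3,0) -> caps B=0 W=0
Move 7: B@(0,1) -> caps B=0 W=0
Move 8: W@(1,2) -> caps B=0 W=0
Move 9: B@(1,1) -> caps B=3 W=0
Move 10: W@(2,0) -> caps B=3 W=0
Move 11: B@(1,0) -> caps B=3 W=0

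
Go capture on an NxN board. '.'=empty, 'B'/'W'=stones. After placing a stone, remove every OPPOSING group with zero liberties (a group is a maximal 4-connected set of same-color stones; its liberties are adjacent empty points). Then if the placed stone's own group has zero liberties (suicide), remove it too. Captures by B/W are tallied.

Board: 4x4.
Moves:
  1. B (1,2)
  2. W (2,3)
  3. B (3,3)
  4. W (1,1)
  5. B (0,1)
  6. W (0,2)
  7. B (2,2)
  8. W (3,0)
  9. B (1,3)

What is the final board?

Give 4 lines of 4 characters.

Answer: .BW.
.WBB
..B.
W..B

Derivation:
Move 1: B@(1,2) -> caps B=0 W=0
Move 2: W@(2,3) -> caps B=0 W=0
Move 3: B@(3,3) -> caps B=0 W=0
Move 4: W@(1,1) -> caps B=0 W=0
Move 5: B@(0,1) -> caps B=0 W=0
Move 6: W@(0,2) -> caps B=0 W=0
Move 7: B@(2,2) -> caps B=0 W=0
Move 8: W@(3,0) -> caps B=0 W=0
Move 9: B@(1,3) -> caps B=1 W=0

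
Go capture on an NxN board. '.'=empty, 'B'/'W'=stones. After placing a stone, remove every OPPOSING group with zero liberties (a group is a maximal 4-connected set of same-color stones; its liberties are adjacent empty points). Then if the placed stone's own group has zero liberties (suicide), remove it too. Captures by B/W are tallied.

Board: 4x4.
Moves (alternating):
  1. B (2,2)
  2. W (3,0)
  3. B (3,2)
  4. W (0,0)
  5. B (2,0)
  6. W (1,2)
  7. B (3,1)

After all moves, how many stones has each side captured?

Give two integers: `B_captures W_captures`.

Answer: 1 0

Derivation:
Move 1: B@(2,2) -> caps B=0 W=0
Move 2: W@(3,0) -> caps B=0 W=0
Move 3: B@(3,2) -> caps B=0 W=0
Move 4: W@(0,0) -> caps B=0 W=0
Move 5: B@(2,0) -> caps B=0 W=0
Move 6: W@(1,2) -> caps B=0 W=0
Move 7: B@(3,1) -> caps B=1 W=0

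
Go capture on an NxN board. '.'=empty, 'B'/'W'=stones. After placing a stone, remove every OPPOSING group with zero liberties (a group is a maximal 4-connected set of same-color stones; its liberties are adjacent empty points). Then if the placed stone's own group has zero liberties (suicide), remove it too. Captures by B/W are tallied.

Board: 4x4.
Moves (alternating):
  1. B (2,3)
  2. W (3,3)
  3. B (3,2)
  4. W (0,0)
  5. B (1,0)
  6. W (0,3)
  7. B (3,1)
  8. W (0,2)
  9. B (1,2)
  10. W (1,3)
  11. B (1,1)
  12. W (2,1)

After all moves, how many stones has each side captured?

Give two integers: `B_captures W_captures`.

Answer: 1 0

Derivation:
Move 1: B@(2,3) -> caps B=0 W=0
Move 2: W@(3,3) -> caps B=0 W=0
Move 3: B@(3,2) -> caps B=1 W=0
Move 4: W@(0,0) -> caps B=1 W=0
Move 5: B@(1,0) -> caps B=1 W=0
Move 6: W@(0,3) -> caps B=1 W=0
Move 7: B@(3,1) -> caps B=1 W=0
Move 8: W@(0,2) -> caps B=1 W=0
Move 9: B@(1,2) -> caps B=1 W=0
Move 10: W@(1,3) -> caps B=1 W=0
Move 11: B@(1,1) -> caps B=1 W=0
Move 12: W@(2,1) -> caps B=1 W=0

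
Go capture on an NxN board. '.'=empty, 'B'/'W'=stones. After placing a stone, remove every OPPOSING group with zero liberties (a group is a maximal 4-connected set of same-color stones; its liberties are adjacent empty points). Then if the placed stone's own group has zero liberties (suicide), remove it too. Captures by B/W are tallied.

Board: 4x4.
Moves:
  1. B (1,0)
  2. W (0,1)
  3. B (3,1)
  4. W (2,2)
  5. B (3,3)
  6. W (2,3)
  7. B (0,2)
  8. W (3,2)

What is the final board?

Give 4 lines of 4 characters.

Answer: .WB.
B...
..WW
.BW.

Derivation:
Move 1: B@(1,0) -> caps B=0 W=0
Move 2: W@(0,1) -> caps B=0 W=0
Move 3: B@(3,1) -> caps B=0 W=0
Move 4: W@(2,2) -> caps B=0 W=0
Move 5: B@(3,3) -> caps B=0 W=0
Move 6: W@(2,3) -> caps B=0 W=0
Move 7: B@(0,2) -> caps B=0 W=0
Move 8: W@(3,2) -> caps B=0 W=1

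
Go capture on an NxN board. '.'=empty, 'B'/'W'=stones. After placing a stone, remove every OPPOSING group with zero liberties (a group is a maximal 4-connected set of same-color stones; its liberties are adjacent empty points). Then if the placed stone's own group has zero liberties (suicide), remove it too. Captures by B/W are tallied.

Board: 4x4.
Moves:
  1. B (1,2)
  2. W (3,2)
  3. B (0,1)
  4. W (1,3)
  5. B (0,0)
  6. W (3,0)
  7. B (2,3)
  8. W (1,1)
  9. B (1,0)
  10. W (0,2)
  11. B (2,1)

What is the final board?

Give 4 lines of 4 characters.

Move 1: B@(1,2) -> caps B=0 W=0
Move 2: W@(3,2) -> caps B=0 W=0
Move 3: B@(0,1) -> caps B=0 W=0
Move 4: W@(1,3) -> caps B=0 W=0
Move 5: B@(0,0) -> caps B=0 W=0
Move 6: W@(3,0) -> caps B=0 W=0
Move 7: B@(2,3) -> caps B=0 W=0
Move 8: W@(1,1) -> caps B=0 W=0
Move 9: B@(1,0) -> caps B=0 W=0
Move 10: W@(0,2) -> caps B=0 W=0
Move 11: B@(2,1) -> caps B=1 W=0

Answer: BBW.
B.BW
.B.B
W.W.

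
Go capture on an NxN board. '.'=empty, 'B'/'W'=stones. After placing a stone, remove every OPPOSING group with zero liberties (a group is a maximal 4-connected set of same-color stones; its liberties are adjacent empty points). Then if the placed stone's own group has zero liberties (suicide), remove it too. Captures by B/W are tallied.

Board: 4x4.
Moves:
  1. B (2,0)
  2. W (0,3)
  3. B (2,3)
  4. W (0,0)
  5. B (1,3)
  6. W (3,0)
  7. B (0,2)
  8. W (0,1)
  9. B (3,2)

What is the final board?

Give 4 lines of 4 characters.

Move 1: B@(2,0) -> caps B=0 W=0
Move 2: W@(0,3) -> caps B=0 W=0
Move 3: B@(2,3) -> caps B=0 W=0
Move 4: W@(0,0) -> caps B=0 W=0
Move 5: B@(1,3) -> caps B=0 W=0
Move 6: W@(3,0) -> caps B=0 W=0
Move 7: B@(0,2) -> caps B=1 W=0
Move 8: W@(0,1) -> caps B=1 W=0
Move 9: B@(3,2) -> caps B=1 W=0

Answer: WWB.
...B
B..B
W.B.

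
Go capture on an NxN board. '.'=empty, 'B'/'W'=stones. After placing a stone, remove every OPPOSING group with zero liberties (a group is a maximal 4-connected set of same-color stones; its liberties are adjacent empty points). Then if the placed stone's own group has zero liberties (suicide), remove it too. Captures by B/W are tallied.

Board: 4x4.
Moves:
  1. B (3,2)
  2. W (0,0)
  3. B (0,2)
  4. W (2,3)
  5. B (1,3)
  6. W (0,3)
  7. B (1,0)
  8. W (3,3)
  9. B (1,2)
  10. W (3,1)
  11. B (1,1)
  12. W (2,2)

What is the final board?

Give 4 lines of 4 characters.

Move 1: B@(3,2) -> caps B=0 W=0
Move 2: W@(0,0) -> caps B=0 W=0
Move 3: B@(0,2) -> caps B=0 W=0
Move 4: W@(2,3) -> caps B=0 W=0
Move 5: B@(1,3) -> caps B=0 W=0
Move 6: W@(0,3) -> caps B=0 W=0
Move 7: B@(1,0) -> caps B=0 W=0
Move 8: W@(3,3) -> caps B=0 W=0
Move 9: B@(1,2) -> caps B=0 W=0
Move 10: W@(3,1) -> caps B=0 W=0
Move 11: B@(1,1) -> caps B=0 W=0
Move 12: W@(2,2) -> caps B=0 W=1

Answer: W.B.
BBBB
..WW
.W.W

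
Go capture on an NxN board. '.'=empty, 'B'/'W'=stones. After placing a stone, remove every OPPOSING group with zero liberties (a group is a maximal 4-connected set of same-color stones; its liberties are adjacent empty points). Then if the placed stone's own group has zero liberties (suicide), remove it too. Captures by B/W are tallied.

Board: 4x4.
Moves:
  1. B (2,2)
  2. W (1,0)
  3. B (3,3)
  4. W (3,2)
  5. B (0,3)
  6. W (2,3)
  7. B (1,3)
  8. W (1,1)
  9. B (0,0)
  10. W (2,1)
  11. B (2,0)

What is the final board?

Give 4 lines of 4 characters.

Answer: B..B
WW.B
BWBW
..W.

Derivation:
Move 1: B@(2,2) -> caps B=0 W=0
Move 2: W@(1,0) -> caps B=0 W=0
Move 3: B@(3,3) -> caps B=0 W=0
Move 4: W@(3,2) -> caps B=0 W=0
Move 5: B@(0,3) -> caps B=0 W=0
Move 6: W@(2,3) -> caps B=0 W=1
Move 7: B@(1,3) -> caps B=0 W=1
Move 8: W@(1,1) -> caps B=0 W=1
Move 9: B@(0,0) -> caps B=0 W=1
Move 10: W@(2,1) -> caps B=0 W=1
Move 11: B@(2,0) -> caps B=0 W=1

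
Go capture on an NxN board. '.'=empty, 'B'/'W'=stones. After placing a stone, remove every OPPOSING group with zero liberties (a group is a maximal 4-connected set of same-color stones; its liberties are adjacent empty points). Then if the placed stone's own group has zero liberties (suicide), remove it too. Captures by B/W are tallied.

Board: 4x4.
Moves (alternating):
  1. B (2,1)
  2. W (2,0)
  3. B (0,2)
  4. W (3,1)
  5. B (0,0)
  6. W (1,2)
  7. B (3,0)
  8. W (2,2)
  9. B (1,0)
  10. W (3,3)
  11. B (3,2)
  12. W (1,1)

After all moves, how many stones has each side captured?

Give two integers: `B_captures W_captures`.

Move 1: B@(2,1) -> caps B=0 W=0
Move 2: W@(2,0) -> caps B=0 W=0
Move 3: B@(0,2) -> caps B=0 W=0
Move 4: W@(3,1) -> caps B=0 W=0
Move 5: B@(0,0) -> caps B=0 W=0
Move 6: W@(1,2) -> caps B=0 W=0
Move 7: B@(3,0) -> caps B=0 W=0
Move 8: W@(2,2) -> caps B=0 W=0
Move 9: B@(1,0) -> caps B=0 W=0
Move 10: W@(3,3) -> caps B=0 W=0
Move 11: B@(3,2) -> caps B=0 W=0
Move 12: W@(1,1) -> caps B=0 W=1

Answer: 0 1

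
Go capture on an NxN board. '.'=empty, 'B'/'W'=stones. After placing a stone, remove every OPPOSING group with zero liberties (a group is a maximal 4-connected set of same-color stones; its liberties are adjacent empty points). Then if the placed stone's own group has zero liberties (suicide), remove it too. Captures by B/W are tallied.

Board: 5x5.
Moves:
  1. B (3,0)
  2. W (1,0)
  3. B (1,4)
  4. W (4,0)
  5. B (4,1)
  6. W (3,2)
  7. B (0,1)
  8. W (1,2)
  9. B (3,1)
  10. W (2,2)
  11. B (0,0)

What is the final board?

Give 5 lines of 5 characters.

Answer: BB...
W.W.B
..W..
BBW..
.B...

Derivation:
Move 1: B@(3,0) -> caps B=0 W=0
Move 2: W@(1,0) -> caps B=0 W=0
Move 3: B@(1,4) -> caps B=0 W=0
Move 4: W@(4,0) -> caps B=0 W=0
Move 5: B@(4,1) -> caps B=1 W=0
Move 6: W@(3,2) -> caps B=1 W=0
Move 7: B@(0,1) -> caps B=1 W=0
Move 8: W@(1,2) -> caps B=1 W=0
Move 9: B@(3,1) -> caps B=1 W=0
Move 10: W@(2,2) -> caps B=1 W=0
Move 11: B@(0,0) -> caps B=1 W=0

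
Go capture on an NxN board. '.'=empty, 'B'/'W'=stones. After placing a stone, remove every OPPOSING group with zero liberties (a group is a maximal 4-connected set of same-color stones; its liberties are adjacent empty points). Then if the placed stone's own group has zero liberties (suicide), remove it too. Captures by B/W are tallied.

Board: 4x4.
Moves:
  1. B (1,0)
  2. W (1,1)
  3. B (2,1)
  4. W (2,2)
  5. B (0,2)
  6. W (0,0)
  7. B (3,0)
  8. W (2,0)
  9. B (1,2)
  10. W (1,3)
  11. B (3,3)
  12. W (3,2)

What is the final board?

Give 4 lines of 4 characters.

Move 1: B@(1,0) -> caps B=0 W=0
Move 2: W@(1,1) -> caps B=0 W=0
Move 3: B@(2,1) -> caps B=0 W=0
Move 4: W@(2,2) -> caps B=0 W=0
Move 5: B@(0,2) -> caps B=0 W=0
Move 6: W@(0,0) -> caps B=0 W=0
Move 7: B@(3,0) -> caps B=0 W=0
Move 8: W@(2,0) -> caps B=0 W=1
Move 9: B@(1,2) -> caps B=0 W=1
Move 10: W@(1,3) -> caps B=0 W=1
Move 11: B@(3,3) -> caps B=0 W=1
Move 12: W@(3,2) -> caps B=0 W=1

Answer: W.B.
.WBW
WBW.
B.WB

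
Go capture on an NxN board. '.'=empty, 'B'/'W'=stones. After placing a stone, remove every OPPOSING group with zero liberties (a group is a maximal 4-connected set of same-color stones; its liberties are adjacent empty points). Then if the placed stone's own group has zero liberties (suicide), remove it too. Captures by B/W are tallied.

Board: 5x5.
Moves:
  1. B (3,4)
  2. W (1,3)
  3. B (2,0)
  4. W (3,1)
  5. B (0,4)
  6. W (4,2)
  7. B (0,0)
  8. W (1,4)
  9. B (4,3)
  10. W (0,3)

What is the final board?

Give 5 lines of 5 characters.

Move 1: B@(3,4) -> caps B=0 W=0
Move 2: W@(1,3) -> caps B=0 W=0
Move 3: B@(2,0) -> caps B=0 W=0
Move 4: W@(3,1) -> caps B=0 W=0
Move 5: B@(0,4) -> caps B=0 W=0
Move 6: W@(4,2) -> caps B=0 W=0
Move 7: B@(0,0) -> caps B=0 W=0
Move 8: W@(1,4) -> caps B=0 W=0
Move 9: B@(4,3) -> caps B=0 W=0
Move 10: W@(0,3) -> caps B=0 W=1

Answer: B..W.
...WW
B....
.W..B
..WB.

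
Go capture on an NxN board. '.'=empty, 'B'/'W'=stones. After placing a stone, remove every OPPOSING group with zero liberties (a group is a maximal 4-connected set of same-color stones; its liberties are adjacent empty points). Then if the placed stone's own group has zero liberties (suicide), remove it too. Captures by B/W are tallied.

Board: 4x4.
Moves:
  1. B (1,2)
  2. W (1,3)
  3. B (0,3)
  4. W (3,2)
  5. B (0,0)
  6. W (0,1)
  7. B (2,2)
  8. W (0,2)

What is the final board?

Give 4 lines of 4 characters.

Answer: BWW.
..BW
..B.
..W.

Derivation:
Move 1: B@(1,2) -> caps B=0 W=0
Move 2: W@(1,3) -> caps B=0 W=0
Move 3: B@(0,3) -> caps B=0 W=0
Move 4: W@(3,2) -> caps B=0 W=0
Move 5: B@(0,0) -> caps B=0 W=0
Move 6: W@(0,1) -> caps B=0 W=0
Move 7: B@(2,2) -> caps B=0 W=0
Move 8: W@(0,2) -> caps B=0 W=1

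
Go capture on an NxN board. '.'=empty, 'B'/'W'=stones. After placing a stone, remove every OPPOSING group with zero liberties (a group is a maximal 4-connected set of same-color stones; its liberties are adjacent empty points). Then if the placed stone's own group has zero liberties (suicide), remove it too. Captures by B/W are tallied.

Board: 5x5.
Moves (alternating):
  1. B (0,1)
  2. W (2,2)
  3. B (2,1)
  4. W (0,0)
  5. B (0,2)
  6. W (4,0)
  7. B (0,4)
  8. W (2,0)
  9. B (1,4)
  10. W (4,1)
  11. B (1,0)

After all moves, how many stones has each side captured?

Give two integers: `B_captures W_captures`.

Answer: 1 0

Derivation:
Move 1: B@(0,1) -> caps B=0 W=0
Move 2: W@(2,2) -> caps B=0 W=0
Move 3: B@(2,1) -> caps B=0 W=0
Move 4: W@(0,0) -> caps B=0 W=0
Move 5: B@(0,2) -> caps B=0 W=0
Move 6: W@(4,0) -> caps B=0 W=0
Move 7: B@(0,4) -> caps B=0 W=0
Move 8: W@(2,0) -> caps B=0 W=0
Move 9: B@(1,4) -> caps B=0 W=0
Move 10: W@(4,1) -> caps B=0 W=0
Move 11: B@(1,0) -> caps B=1 W=0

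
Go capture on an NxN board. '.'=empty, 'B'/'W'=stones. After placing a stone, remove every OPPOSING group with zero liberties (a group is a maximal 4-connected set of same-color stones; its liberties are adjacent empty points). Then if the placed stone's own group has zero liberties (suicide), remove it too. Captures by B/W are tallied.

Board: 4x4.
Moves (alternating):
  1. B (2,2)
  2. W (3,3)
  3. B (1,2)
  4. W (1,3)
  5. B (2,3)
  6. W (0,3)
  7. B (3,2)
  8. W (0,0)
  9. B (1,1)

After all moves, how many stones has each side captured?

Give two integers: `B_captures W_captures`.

Move 1: B@(2,2) -> caps B=0 W=0
Move 2: W@(3,3) -> caps B=0 W=0
Move 3: B@(1,2) -> caps B=0 W=0
Move 4: W@(1,3) -> caps B=0 W=0
Move 5: B@(2,3) -> caps B=0 W=0
Move 6: W@(0,3) -> caps B=0 W=0
Move 7: B@(3,2) -> caps B=1 W=0
Move 8: W@(0,0) -> caps B=1 W=0
Move 9: B@(1,1) -> caps B=1 W=0

Answer: 1 0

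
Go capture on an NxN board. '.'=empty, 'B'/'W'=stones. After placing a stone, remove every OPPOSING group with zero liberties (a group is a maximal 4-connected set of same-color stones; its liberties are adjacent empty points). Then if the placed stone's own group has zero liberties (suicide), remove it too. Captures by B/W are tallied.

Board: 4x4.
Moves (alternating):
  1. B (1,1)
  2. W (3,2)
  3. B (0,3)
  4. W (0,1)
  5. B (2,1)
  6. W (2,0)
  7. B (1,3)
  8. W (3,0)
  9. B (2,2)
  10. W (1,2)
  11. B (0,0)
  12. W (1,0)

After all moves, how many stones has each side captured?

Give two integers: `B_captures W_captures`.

Move 1: B@(1,1) -> caps B=0 W=0
Move 2: W@(3,2) -> caps B=0 W=0
Move 3: B@(0,3) -> caps B=0 W=0
Move 4: W@(0,1) -> caps B=0 W=0
Move 5: B@(2,1) -> caps B=0 W=0
Move 6: W@(2,0) -> caps B=0 W=0
Move 7: B@(1,3) -> caps B=0 W=0
Move 8: W@(3,0) -> caps B=0 W=0
Move 9: B@(2,2) -> caps B=0 W=0
Move 10: W@(1,2) -> caps B=0 W=0
Move 11: B@(0,0) -> caps B=0 W=0
Move 12: W@(1,0) -> caps B=0 W=1

Answer: 0 1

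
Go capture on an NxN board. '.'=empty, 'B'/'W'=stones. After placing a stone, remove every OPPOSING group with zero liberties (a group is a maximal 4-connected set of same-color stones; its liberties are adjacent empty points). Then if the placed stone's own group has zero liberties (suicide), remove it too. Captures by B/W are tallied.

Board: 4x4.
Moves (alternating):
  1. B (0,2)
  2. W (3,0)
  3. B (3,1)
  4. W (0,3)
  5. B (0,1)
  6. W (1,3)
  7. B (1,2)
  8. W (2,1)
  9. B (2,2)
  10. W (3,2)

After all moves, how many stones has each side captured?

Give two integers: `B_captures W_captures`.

Move 1: B@(0,2) -> caps B=0 W=0
Move 2: W@(3,0) -> caps B=0 W=0
Move 3: B@(3,1) -> caps B=0 W=0
Move 4: W@(0,3) -> caps B=0 W=0
Move 5: B@(0,1) -> caps B=0 W=0
Move 6: W@(1,3) -> caps B=0 W=0
Move 7: B@(1,2) -> caps B=0 W=0
Move 8: W@(2,1) -> caps B=0 W=0
Move 9: B@(2,2) -> caps B=0 W=0
Move 10: W@(3,2) -> caps B=0 W=1

Answer: 0 1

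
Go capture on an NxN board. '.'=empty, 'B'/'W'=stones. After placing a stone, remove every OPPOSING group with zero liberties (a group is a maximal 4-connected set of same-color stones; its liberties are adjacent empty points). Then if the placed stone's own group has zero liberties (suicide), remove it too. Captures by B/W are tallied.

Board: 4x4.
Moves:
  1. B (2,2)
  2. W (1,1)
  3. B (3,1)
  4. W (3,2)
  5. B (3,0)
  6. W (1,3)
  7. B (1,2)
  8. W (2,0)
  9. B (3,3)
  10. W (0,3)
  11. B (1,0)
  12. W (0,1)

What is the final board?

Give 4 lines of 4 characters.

Answer: .W.W
BWBW
W.B.
BB.B

Derivation:
Move 1: B@(2,2) -> caps B=0 W=0
Move 2: W@(1,1) -> caps B=0 W=0
Move 3: B@(3,1) -> caps B=0 W=0
Move 4: W@(3,2) -> caps B=0 W=0
Move 5: B@(3,0) -> caps B=0 W=0
Move 6: W@(1,3) -> caps B=0 W=0
Move 7: B@(1,2) -> caps B=0 W=0
Move 8: W@(2,0) -> caps B=0 W=0
Move 9: B@(3,3) -> caps B=1 W=0
Move 10: W@(0,3) -> caps B=1 W=0
Move 11: B@(1,0) -> caps B=1 W=0
Move 12: W@(0,1) -> caps B=1 W=0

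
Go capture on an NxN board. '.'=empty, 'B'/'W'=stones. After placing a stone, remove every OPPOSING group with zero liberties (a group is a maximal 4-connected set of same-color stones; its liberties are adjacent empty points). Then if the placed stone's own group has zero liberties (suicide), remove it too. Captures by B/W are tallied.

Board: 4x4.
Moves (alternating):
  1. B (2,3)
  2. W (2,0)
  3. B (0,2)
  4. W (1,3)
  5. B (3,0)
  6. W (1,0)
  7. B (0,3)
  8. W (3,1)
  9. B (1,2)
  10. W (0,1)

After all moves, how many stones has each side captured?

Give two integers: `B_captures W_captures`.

Answer: 1 1

Derivation:
Move 1: B@(2,3) -> caps B=0 W=0
Move 2: W@(2,0) -> caps B=0 W=0
Move 3: B@(0,2) -> caps B=0 W=0
Move 4: W@(1,3) -> caps B=0 W=0
Move 5: B@(3,0) -> caps B=0 W=0
Move 6: W@(1,0) -> caps B=0 W=0
Move 7: B@(0,3) -> caps B=0 W=0
Move 8: W@(3,1) -> caps B=0 W=1
Move 9: B@(1,2) -> caps B=1 W=1
Move 10: W@(0,1) -> caps B=1 W=1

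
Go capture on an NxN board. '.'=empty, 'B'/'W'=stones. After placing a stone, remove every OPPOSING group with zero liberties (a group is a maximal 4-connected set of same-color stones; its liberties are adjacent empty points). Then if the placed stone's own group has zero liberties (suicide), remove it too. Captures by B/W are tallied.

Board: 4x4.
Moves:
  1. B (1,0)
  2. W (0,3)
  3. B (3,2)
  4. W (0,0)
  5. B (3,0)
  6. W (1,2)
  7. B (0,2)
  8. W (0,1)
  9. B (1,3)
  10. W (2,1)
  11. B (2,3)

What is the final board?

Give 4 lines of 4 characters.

Answer: WW.W
B.WB
.W.B
B.B.

Derivation:
Move 1: B@(1,0) -> caps B=0 W=0
Move 2: W@(0,3) -> caps B=0 W=0
Move 3: B@(3,2) -> caps B=0 W=0
Move 4: W@(0,0) -> caps B=0 W=0
Move 5: B@(3,0) -> caps B=0 W=0
Move 6: W@(1,2) -> caps B=0 W=0
Move 7: B@(0,2) -> caps B=0 W=0
Move 8: W@(0,1) -> caps B=0 W=1
Move 9: B@(1,3) -> caps B=0 W=1
Move 10: W@(2,1) -> caps B=0 W=1
Move 11: B@(2,3) -> caps B=0 W=1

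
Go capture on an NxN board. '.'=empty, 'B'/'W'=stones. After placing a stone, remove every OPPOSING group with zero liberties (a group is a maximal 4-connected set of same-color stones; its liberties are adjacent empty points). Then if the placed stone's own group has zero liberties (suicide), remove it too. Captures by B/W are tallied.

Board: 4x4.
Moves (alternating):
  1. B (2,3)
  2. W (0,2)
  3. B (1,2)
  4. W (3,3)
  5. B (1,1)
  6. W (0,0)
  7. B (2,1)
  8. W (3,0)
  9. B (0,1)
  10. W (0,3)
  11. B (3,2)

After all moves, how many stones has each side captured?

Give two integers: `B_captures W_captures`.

Answer: 1 0

Derivation:
Move 1: B@(2,3) -> caps B=0 W=0
Move 2: W@(0,2) -> caps B=0 W=0
Move 3: B@(1,2) -> caps B=0 W=0
Move 4: W@(3,3) -> caps B=0 W=0
Move 5: B@(1,1) -> caps B=0 W=0
Move 6: W@(0,0) -> caps B=0 W=0
Move 7: B@(2,1) -> caps B=0 W=0
Move 8: W@(3,0) -> caps B=0 W=0
Move 9: B@(0,1) -> caps B=0 W=0
Move 10: W@(0,3) -> caps B=0 W=0
Move 11: B@(3,2) -> caps B=1 W=0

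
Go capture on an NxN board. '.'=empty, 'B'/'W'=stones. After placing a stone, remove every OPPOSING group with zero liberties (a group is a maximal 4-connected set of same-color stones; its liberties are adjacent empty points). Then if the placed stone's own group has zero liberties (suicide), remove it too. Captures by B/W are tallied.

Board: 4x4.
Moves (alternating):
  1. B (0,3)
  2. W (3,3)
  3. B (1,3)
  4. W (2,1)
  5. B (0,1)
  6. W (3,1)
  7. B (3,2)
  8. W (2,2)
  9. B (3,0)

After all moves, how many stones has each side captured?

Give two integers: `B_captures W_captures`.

Move 1: B@(0,3) -> caps B=0 W=0
Move 2: W@(3,3) -> caps B=0 W=0
Move 3: B@(1,3) -> caps B=0 W=0
Move 4: W@(2,1) -> caps B=0 W=0
Move 5: B@(0,1) -> caps B=0 W=0
Move 6: W@(3,1) -> caps B=0 W=0
Move 7: B@(3,2) -> caps B=0 W=0
Move 8: W@(2,2) -> caps B=0 W=1
Move 9: B@(3,0) -> caps B=0 W=1

Answer: 0 1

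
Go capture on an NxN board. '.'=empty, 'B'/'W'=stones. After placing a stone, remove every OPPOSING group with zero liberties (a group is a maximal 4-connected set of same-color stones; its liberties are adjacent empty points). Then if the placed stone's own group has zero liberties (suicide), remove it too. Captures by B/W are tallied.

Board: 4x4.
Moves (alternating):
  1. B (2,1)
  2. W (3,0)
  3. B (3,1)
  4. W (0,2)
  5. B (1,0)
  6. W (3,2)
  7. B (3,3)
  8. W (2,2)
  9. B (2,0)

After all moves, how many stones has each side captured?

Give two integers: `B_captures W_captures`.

Move 1: B@(2,1) -> caps B=0 W=0
Move 2: W@(3,0) -> caps B=0 W=0
Move 3: B@(3,1) -> caps B=0 W=0
Move 4: W@(0,2) -> caps B=0 W=0
Move 5: B@(1,0) -> caps B=0 W=0
Move 6: W@(3,2) -> caps B=0 W=0
Move 7: B@(3,3) -> caps B=0 W=0
Move 8: W@(2,2) -> caps B=0 W=0
Move 9: B@(2,0) -> caps B=1 W=0

Answer: 1 0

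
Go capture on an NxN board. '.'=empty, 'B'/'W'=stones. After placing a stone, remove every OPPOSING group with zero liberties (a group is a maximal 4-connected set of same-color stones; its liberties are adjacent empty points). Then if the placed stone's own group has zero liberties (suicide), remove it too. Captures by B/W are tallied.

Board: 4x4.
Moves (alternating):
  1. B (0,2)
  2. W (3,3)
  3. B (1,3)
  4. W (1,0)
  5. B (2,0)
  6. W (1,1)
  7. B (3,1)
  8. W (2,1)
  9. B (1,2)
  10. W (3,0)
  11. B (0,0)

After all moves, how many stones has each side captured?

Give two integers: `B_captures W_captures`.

Move 1: B@(0,2) -> caps B=0 W=0
Move 2: W@(3,3) -> caps B=0 W=0
Move 3: B@(1,3) -> caps B=0 W=0
Move 4: W@(1,0) -> caps B=0 W=0
Move 5: B@(2,0) -> caps B=0 W=0
Move 6: W@(1,1) -> caps B=0 W=0
Move 7: B@(3,1) -> caps B=0 W=0
Move 8: W@(2,1) -> caps B=0 W=0
Move 9: B@(1,2) -> caps B=0 W=0
Move 10: W@(3,0) -> caps B=0 W=1
Move 11: B@(0,0) -> caps B=0 W=1

Answer: 0 1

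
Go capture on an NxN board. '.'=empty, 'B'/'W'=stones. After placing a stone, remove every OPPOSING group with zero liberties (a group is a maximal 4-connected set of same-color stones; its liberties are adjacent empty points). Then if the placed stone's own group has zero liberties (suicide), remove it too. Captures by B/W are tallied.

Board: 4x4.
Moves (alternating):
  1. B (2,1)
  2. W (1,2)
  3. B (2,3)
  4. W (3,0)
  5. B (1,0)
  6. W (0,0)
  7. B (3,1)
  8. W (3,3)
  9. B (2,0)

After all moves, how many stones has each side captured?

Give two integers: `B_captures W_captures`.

Move 1: B@(2,1) -> caps B=0 W=0
Move 2: W@(1,2) -> caps B=0 W=0
Move 3: B@(2,3) -> caps B=0 W=0
Move 4: W@(3,0) -> caps B=0 W=0
Move 5: B@(1,0) -> caps B=0 W=0
Move 6: W@(0,0) -> caps B=0 W=0
Move 7: B@(3,1) -> caps B=0 W=0
Move 8: W@(3,3) -> caps B=0 W=0
Move 9: B@(2,0) -> caps B=1 W=0

Answer: 1 0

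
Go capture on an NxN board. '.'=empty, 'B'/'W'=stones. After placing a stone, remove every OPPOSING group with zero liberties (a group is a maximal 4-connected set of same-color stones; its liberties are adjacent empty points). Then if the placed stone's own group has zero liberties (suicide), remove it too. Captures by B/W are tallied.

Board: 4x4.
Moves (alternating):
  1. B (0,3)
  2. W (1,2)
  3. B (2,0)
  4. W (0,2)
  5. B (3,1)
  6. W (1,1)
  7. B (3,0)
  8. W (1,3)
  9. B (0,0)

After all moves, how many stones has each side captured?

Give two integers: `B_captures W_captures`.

Answer: 0 1

Derivation:
Move 1: B@(0,3) -> caps B=0 W=0
Move 2: W@(1,2) -> caps B=0 W=0
Move 3: B@(2,0) -> caps B=0 W=0
Move 4: W@(0,2) -> caps B=0 W=0
Move 5: B@(3,1) -> caps B=0 W=0
Move 6: W@(1,1) -> caps B=0 W=0
Move 7: B@(3,0) -> caps B=0 W=0
Move 8: W@(1,3) -> caps B=0 W=1
Move 9: B@(0,0) -> caps B=0 W=1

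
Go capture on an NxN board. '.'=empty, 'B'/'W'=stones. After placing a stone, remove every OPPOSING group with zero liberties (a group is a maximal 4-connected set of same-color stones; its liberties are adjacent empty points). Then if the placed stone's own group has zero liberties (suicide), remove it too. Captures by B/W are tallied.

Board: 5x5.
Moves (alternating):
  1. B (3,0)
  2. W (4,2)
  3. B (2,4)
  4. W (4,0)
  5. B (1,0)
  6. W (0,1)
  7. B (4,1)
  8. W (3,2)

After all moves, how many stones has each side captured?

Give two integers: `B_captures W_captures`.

Answer: 1 0

Derivation:
Move 1: B@(3,0) -> caps B=0 W=0
Move 2: W@(4,2) -> caps B=0 W=0
Move 3: B@(2,4) -> caps B=0 W=0
Move 4: W@(4,0) -> caps B=0 W=0
Move 5: B@(1,0) -> caps B=0 W=0
Move 6: W@(0,1) -> caps B=0 W=0
Move 7: B@(4,1) -> caps B=1 W=0
Move 8: W@(3,2) -> caps B=1 W=0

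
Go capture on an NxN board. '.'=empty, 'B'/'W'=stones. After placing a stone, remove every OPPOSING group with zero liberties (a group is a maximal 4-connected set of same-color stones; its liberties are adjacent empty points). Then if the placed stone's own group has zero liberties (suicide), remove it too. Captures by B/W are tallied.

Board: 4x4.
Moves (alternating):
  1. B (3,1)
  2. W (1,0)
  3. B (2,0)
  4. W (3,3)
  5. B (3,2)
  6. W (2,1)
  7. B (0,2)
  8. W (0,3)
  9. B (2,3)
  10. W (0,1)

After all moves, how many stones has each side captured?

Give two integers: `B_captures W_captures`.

Move 1: B@(3,1) -> caps B=0 W=0
Move 2: W@(1,0) -> caps B=0 W=0
Move 3: B@(2,0) -> caps B=0 W=0
Move 4: W@(3,3) -> caps B=0 W=0
Move 5: B@(3,2) -> caps B=0 W=0
Move 6: W@(2,1) -> caps B=0 W=0
Move 7: B@(0,2) -> caps B=0 W=0
Move 8: W@(0,3) -> caps B=0 W=0
Move 9: B@(2,3) -> caps B=1 W=0
Move 10: W@(0,1) -> caps B=1 W=0

Answer: 1 0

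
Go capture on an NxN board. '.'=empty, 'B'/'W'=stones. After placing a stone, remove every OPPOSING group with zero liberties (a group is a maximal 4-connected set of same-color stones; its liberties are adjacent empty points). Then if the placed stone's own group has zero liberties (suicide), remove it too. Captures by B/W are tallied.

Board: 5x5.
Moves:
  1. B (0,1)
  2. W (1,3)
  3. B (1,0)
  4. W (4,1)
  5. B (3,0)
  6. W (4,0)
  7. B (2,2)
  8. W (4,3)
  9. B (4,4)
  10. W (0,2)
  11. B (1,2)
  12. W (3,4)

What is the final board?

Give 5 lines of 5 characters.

Answer: .BW..
B.BW.
..B..
B...W
WW.W.

Derivation:
Move 1: B@(0,1) -> caps B=0 W=0
Move 2: W@(1,3) -> caps B=0 W=0
Move 3: B@(1,0) -> caps B=0 W=0
Move 4: W@(4,1) -> caps B=0 W=0
Move 5: B@(3,0) -> caps B=0 W=0
Move 6: W@(4,0) -> caps B=0 W=0
Move 7: B@(2,2) -> caps B=0 W=0
Move 8: W@(4,3) -> caps B=0 W=0
Move 9: B@(4,4) -> caps B=0 W=0
Move 10: W@(0,2) -> caps B=0 W=0
Move 11: B@(1,2) -> caps B=0 W=0
Move 12: W@(3,4) -> caps B=0 W=1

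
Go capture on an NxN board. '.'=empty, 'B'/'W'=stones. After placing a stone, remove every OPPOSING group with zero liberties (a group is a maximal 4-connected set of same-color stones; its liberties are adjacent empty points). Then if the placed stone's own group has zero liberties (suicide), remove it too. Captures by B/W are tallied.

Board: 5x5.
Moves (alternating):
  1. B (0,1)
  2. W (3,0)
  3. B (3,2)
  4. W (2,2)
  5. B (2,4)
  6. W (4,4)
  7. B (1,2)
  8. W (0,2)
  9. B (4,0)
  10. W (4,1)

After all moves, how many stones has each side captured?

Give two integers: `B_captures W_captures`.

Answer: 0 1

Derivation:
Move 1: B@(0,1) -> caps B=0 W=0
Move 2: W@(3,0) -> caps B=0 W=0
Move 3: B@(3,2) -> caps B=0 W=0
Move 4: W@(2,2) -> caps B=0 W=0
Move 5: B@(2,4) -> caps B=0 W=0
Move 6: W@(4,4) -> caps B=0 W=0
Move 7: B@(1,2) -> caps B=0 W=0
Move 8: W@(0,2) -> caps B=0 W=0
Move 9: B@(4,0) -> caps B=0 W=0
Move 10: W@(4,1) -> caps B=0 W=1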